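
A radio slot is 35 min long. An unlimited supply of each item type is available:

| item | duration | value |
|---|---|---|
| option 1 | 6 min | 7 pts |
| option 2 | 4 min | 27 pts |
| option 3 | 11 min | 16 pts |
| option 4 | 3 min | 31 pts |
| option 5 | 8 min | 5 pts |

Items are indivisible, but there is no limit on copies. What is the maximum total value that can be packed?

Best value-per-unit is option 4 at 31/3, and filling with it alone uses duration 11×3=33. No mix of the others beats 11×31 = 341.

341 pts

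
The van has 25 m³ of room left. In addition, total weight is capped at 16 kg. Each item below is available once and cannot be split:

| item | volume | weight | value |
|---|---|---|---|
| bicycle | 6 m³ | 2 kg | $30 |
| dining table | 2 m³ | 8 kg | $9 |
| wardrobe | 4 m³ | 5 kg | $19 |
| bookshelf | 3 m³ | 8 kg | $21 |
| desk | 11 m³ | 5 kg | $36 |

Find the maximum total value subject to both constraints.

$87

Feasible sets respecting both limits:
- bicycle+bookshelf+desk: volume 20, weight 15, value 87
- bicycle+wardrobe+desk: volume 21, weight 12, value 85
- bicycle+dining table+desk: volume 19, weight 15, value 75
- bicycle+wardrobe+bookshelf: volume 13, weight 15, value 70
Best: $87.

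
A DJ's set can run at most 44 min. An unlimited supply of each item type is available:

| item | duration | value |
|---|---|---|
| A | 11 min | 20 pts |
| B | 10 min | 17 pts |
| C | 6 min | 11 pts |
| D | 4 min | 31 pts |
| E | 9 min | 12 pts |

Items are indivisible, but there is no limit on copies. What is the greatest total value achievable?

341 pts

Best value-per-unit is D at 31/4, and filling with it alone uses duration 11×4=44. No mix of the others beats 11×31 = 341.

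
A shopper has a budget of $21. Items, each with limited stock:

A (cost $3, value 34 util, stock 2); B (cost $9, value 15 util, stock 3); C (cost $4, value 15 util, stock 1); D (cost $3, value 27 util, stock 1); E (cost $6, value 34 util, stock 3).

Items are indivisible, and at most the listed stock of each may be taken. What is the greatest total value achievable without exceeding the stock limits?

Best selections within cost 21 and stock limits:
- 2×A + 1×D + 2×E: cost 21, value 163
- 2×A + 1×C + 1×D + 1×E: cost 19, value 144
- 2×A + 2×E: cost 18, value 136
Best: 163 util.

163 util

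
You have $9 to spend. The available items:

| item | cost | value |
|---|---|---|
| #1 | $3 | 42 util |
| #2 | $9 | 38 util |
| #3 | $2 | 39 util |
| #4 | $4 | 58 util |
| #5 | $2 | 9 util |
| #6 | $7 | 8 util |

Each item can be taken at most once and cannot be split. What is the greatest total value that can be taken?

139 util

Check high-value combinations within $9:
- #1+#3+#4: cost 3+2+4=9, value 42+39+58=139
- #1+#4+#5: cost 3+4+2=9, value 42+58+9=109
- #3+#4+#5: cost 2+4+2=8, value 39+58+9=106
- #1+#4: cost 3+4=7, value 42+58=100
Best: 139 util.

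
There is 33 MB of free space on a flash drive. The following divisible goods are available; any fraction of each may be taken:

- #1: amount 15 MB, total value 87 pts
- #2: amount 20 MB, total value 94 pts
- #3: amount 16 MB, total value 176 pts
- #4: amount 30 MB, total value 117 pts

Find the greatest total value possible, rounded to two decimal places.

Take in order of value per unit:
- #3 (176/16 per unit): all 16 → value 176, running total 176.00
- #1 (87/15 per unit): all 15 → value 87, running total 263.00
- #2 (94/20 per unit): 2 of 20 → value 2×94/20 = 9.4000, running total 272.40
Total 272.40.

272.40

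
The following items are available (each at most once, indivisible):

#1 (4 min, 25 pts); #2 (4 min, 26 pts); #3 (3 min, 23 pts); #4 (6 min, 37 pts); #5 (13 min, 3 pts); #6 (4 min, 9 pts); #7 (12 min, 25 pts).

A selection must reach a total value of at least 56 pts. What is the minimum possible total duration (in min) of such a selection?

Subsets with value ≥ 56, sorted by total duration:
- #3+#4: duration 9, value 60
- #2+#4: duration 10, value 63
- #1+#4: duration 10, value 62
- #1+#2+#3: duration 11, value 74
Minimum duration: 9 min.

9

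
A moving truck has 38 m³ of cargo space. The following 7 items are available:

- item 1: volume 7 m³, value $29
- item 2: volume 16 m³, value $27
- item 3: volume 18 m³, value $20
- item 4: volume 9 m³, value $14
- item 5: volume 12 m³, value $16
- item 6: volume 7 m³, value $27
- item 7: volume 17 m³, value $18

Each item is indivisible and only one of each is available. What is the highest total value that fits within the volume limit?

Check high-value combinations within 38 m³:
- item 1+item 4+item 5+item 6: volume 7+9+12+7=35, value 29+14+16+27=86
- item 1+item 2+item 6: volume 7+16+7=30, value 29+27+27=83
- item 1+item 3+item 6: volume 7+18+7=32, value 29+20+27=76
- item 1+item 6+item 7: volume 7+7+17=31, value 29+27+18=74
Best: $86.

$86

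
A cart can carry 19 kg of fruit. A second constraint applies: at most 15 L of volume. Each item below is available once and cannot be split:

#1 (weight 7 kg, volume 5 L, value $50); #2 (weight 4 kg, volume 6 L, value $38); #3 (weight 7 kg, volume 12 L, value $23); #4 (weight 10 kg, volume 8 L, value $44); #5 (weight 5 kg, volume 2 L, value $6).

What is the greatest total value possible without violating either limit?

$94

Feasible sets respecting both limits:
- #1+#4: weight 17, volume 13, value 94
- #1+#2+#5: weight 16, volume 13, value 94
- #1+#2: weight 11, volume 11, value 88
Best: $94.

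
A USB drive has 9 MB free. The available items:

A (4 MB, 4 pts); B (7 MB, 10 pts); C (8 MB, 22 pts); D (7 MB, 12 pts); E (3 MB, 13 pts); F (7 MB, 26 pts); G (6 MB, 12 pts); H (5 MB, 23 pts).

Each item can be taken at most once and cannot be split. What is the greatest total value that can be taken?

36 pts

This is a 0/1 knapsack; check combinations near the capacity.
- E+H: size 3+5=8, value 13+23=36
- A+H: size 4+5=9, value 4+23=27
- F: size 7, value 26
- E+G: size 3+6=9, value 13+12=25
- H: size 5, value 23
Best: 36 pts.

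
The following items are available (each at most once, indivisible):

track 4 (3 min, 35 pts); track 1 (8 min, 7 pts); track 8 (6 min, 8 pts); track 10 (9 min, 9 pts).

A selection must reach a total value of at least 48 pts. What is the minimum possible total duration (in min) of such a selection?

17

Subsets with value ≥ 48, sorted by total duration:
- track 4+track 1+track 8: duration 17, value 50
- track 4+track 8+track 10: duration 18, value 52
- track 4+track 1+track 10: duration 20, value 51
Minimum duration: 17 min.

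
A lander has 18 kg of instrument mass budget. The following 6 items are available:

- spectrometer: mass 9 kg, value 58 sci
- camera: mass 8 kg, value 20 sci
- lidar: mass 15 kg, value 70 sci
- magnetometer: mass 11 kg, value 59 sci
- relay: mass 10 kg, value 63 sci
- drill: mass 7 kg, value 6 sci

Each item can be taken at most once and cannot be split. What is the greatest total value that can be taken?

83 sci

Check high-value combinations within 18 kg:
- camera+relay: mass 8+10=18, value 20+63=83
- spectrometer+camera: mass 9+8=17, value 58+20=78
- lidar: mass 15, value 70
Best: 83 sci.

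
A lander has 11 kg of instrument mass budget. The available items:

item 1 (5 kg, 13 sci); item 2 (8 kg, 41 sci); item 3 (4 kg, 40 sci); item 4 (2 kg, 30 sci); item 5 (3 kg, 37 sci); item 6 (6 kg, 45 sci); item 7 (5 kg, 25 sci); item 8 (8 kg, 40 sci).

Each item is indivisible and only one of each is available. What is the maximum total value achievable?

112 sci

This is a 0/1 knapsack; check combinations near the capacity.
- item 4+item 5+item 6: mass 2+3+6=11, value 30+37+45=112
- item 3+item 4+item 5: mass 4+2+3=9, value 40+30+37=107
- item 3+item 4+item 7: mass 4+2+5=11, value 40+30+25=95
Best: 112 sci.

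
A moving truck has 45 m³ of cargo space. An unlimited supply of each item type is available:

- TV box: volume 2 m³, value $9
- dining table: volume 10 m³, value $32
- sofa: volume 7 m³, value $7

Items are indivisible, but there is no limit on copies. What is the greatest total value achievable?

Best value-per-unit is TV box at 9/2, and filling with it alone uses volume 22×2=44. No mix of the others beats 22×9 = 198.

$198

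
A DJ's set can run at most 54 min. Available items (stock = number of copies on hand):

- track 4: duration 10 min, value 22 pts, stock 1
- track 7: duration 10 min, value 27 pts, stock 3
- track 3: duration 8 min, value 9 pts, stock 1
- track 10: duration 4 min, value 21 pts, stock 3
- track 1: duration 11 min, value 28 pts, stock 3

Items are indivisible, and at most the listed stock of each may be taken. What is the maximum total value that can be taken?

Top feasible selections:
- 2×track 7 + 3×track 10 + 2×track 1: duration 54, value 173
- 3×track 7 + 3×track 10 + 1×track 1: duration 53, value 172
- 1×track 4 + 1×track 7 + 3×track 10 + 2×track 1: duration 54, value 168
- 1×track 4 + 2×track 7 + 3×track 10 + 1×track 1: duration 53, value 167
Best: 173 pts.

173 pts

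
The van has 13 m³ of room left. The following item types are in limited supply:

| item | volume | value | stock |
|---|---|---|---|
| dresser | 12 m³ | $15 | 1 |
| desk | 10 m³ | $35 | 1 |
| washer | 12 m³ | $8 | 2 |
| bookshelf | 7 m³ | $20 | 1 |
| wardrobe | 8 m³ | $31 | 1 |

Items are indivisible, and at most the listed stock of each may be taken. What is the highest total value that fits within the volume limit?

Top feasible selections:
- 1×desk: volume 10, value 35
- 1×wardrobe: volume 8, value 31
- 1×bookshelf: volume 7, value 20
Best: $35.

$35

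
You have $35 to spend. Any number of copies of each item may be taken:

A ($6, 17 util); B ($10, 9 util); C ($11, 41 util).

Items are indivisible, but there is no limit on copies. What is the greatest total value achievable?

Best value-per-unit is C at 41/11, and filling with it alone uses cost 3×11=33. No mix of the others beats 3×41 = 123.

123 util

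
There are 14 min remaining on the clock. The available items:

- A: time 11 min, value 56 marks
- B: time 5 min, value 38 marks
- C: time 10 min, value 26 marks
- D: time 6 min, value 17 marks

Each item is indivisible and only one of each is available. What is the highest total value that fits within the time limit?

56 marks

Check high-value combinations within 14 min:
- A: time 11, value 56
- B+D: time 5+6=11, value 38+17=55
- B: time 5, value 38
- C: time 10, value 26
Best: 56 marks.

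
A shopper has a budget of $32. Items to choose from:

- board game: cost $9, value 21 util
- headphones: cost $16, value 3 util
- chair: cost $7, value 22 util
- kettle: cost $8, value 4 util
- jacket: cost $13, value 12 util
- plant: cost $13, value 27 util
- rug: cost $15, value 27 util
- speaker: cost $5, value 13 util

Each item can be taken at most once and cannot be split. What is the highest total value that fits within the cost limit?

Check high-value combinations within $32:
- board game+chair+plant: cost 9+7+13=29, value 21+22+27=70
- board game+chair+rug: cost 9+7+15=31, value 21+22+27=70
- chair+plant+speaker: cost 7+13+5=25, value 22+27+13=62
- chair+rug+speaker: cost 7+15+5=27, value 22+27+13=62
Best: 70 util.

70 util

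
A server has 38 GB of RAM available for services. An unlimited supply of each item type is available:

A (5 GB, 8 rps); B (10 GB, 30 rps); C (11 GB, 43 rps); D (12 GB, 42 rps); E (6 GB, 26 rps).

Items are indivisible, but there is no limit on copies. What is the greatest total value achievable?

156 rps

Best value-per-unit is E at 26/6, and filling with it alone uses memory 6×6=36. No mix of the others beats 6×26 = 156.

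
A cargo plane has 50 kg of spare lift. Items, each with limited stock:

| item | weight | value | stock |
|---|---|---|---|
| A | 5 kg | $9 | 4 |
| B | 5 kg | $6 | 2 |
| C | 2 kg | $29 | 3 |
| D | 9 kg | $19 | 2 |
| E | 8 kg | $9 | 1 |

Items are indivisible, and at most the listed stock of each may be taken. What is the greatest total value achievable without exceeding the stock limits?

Top feasible selections:
- 4×A + 1×B + 3×C + 2×D: weight 49, value 167
- 3×A + 2×B + 3×C + 2×D: weight 49, value 164
- 4×A + 3×C + 2×D: weight 44, value 161
- 3×A + 3×C + 2×D + 1×E: weight 47, value 161
Best: $167.

$167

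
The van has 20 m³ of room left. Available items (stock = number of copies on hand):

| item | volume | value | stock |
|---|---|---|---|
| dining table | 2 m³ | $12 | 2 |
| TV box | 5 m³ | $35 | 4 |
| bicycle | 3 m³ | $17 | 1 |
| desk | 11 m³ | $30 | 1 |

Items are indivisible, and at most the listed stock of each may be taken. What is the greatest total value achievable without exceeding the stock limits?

$140

Top feasible selections:
- 4×TV box: volume 20, value 140
- 1×dining table + 3×TV box + 1×bicycle: volume 20, value 134
- 2×dining table + 3×TV box: volume 19, value 129
Best: $140.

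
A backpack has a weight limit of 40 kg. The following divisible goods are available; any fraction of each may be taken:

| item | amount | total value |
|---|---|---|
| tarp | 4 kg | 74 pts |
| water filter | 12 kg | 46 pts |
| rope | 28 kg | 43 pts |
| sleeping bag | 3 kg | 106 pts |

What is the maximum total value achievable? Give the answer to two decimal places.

Take in order of value per unit:
- sleeping bag (106/3 per unit): all 3 → value 106, running total 106.00
- tarp (74/4 per unit): all 4 → value 74, running total 180.00
- water filter (46/12 per unit): all 12 → value 46, running total 226.00
- rope (43/28 per unit): 21 of 28 → value 21×43/28 = 32.2500, running total 258.25
Total 258.25.

258.25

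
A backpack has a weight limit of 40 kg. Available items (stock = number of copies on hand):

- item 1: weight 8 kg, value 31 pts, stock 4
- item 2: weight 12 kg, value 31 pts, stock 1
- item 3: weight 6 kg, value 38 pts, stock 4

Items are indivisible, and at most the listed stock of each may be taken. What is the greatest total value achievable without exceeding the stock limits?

Best selections within weight 40 and stock limits:
- 2×item 1 + 4×item 3: weight 40, value 214
- 1×item 1 + 4×item 3: weight 32, value 183
- 1×item 2 + 4×item 3: weight 36, value 183
Best: 214 pts.

214 pts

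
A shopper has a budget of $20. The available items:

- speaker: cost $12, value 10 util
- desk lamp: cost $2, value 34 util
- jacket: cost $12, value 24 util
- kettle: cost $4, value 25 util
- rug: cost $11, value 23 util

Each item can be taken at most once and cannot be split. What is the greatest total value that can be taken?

This is a 0/1 knapsack; check combinations near the capacity.
- desk lamp+jacket+kettle: cost 2+12+4=18, value 34+24+25=83
- desk lamp+kettle+rug: cost 2+4+11=17, value 34+25+23=82
- speaker+desk lamp+kettle: cost 12+2+4=18, value 10+34+25=69
Best: 83 util.

83 util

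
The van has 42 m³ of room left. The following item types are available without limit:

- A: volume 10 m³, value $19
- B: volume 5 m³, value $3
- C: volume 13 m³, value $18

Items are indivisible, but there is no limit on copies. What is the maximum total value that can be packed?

Best value-per-unit is A at 19/10, and filling with it alone uses volume 4×10=40. No mix of the others beats 4×19 = 76.

$76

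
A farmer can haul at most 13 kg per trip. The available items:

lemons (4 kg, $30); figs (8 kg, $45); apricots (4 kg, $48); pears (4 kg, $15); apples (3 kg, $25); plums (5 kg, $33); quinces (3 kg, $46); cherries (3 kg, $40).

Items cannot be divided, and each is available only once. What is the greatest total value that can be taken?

Check high-value combinations within 13 kg:
- apricots+apples+quinces+cherries: weight 4+3+3+3=13, value 48+25+46+40=159
- lemons+apples+quinces+cherries: weight 4+3+3+3=13, value 30+25+46+40=141
- apricots+quinces+cherries: weight 4+3+3=10, value 48+46+40=134
- apricots+plums+quinces: weight 4+5+3=12, value 48+33+46=127
- pears+apples+quinces+cherries: weight 4+3+3+3=13, value 15+25+46+40=126
Best: $159.

$159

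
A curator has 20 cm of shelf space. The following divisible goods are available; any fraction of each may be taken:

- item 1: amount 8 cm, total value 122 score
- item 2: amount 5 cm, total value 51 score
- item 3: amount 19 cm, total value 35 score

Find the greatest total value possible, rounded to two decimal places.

185.89

Take in order of value per unit:
- item 1 (122/8 per unit): all 8 → value 122, running total 122.00
- item 2 (51/5 per unit): all 5 → value 51, running total 173.00
- item 3 (35/19 per unit): 7 of 19 → value 7×35/19 = 12.8947, running total 185.89
Total 185.89.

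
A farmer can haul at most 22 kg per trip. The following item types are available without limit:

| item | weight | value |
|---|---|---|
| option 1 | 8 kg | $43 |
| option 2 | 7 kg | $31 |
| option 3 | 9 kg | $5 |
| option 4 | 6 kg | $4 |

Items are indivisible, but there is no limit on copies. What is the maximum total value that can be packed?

$105

Best value-per-unit is option 1 at 43/8; filling with it alone gives 2×43 = 86.
Optimal mix: 1×option 1 + 2×option 2 → weight 22, value 105.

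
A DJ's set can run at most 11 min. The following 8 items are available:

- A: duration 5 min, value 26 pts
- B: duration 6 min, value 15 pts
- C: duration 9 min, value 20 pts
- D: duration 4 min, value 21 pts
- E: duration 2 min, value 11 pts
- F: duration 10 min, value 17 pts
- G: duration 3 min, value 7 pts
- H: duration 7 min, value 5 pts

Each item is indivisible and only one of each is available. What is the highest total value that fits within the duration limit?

58 pts

Check high-value combinations within 11 min:
- A+D+E: duration 5+4+2=11, value 26+21+11=58
- A+D: duration 5+4=9, value 26+21=47
- A+E+G: duration 5+2+3=10, value 26+11+7=44
Best: 58 pts.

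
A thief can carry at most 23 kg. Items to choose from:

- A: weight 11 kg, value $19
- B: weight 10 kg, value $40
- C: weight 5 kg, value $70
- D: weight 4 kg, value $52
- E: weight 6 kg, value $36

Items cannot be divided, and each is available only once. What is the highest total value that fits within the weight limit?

$162

Check high-value combinations within 23 kg:
- B+C+D: weight 10+5+4=19, value 40+70+52=162
- C+D+E: weight 5+4+6=15, value 70+52+36=158
- B+C+E: weight 10+5+6=21, value 40+70+36=146
- A+C+D: weight 11+5+4=20, value 19+70+52=141
- B+D+E: weight 10+4+6=20, value 40+52+36=128
Best: $162.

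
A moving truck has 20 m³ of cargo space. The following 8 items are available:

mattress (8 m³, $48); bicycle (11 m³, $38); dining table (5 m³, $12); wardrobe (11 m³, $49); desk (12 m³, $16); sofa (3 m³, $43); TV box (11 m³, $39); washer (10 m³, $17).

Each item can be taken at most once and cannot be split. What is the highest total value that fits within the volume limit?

Check high-value combinations within 20 m³:
- dining table+wardrobe+sofa: volume 5+11+3=19, value 12+49+43=104
- mattress+dining table+sofa: volume 8+5+3=16, value 48+12+43=103
- mattress+wardrobe: volume 8+11=19, value 48+49=97
- dining table+sofa+TV box: volume 5+3+11=19, value 12+43+39=94
- bicycle+dining table+sofa: volume 11+5+3=19, value 38+12+43=93
Best: $104.

$104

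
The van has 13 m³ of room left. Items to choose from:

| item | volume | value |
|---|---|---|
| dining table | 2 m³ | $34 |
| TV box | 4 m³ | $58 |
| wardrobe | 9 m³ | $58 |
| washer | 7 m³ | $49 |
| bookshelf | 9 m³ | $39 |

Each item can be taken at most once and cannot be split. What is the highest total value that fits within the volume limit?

Check high-value combinations within 13 m³:
- dining table+TV box+washer: volume 2+4+7=13, value 34+58+49=141
- TV box+wardrobe: volume 4+9=13, value 58+58=116
- TV box+washer: volume 4+7=11, value 58+49=107
Best: $141.

$141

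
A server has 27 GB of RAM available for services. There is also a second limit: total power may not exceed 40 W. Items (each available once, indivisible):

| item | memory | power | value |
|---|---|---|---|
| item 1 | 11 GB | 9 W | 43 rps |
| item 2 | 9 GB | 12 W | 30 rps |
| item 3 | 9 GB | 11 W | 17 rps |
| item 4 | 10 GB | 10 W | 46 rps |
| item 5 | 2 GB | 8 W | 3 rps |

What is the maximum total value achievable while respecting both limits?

92 rps

Feasible sets respecting both limits:
- item 1+item 4+item 5: memory 23, power 27, value 92
- item 1+item 4: memory 21, power 19, value 89
- item 2+item 4+item 5: memory 21, power 30, value 79
- item 2+item 4: memory 19, power 22, value 76
Best: 92 rps.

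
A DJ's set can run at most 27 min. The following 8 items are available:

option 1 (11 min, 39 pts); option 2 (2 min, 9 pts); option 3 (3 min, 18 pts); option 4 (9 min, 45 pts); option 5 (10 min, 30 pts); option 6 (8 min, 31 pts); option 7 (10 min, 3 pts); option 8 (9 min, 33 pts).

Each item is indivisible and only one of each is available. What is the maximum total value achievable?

Check high-value combinations within 27 min:
- option 1+option 2+option 3+option 4: duration 11+2+3+9=25, value 39+9+18+45=111
- option 4+option 6+option 8: duration 9+8+9=26, value 45+31+33=109
- option 4+option 5+option 6: duration 9+10+8=27, value 45+30+31=106
Best: 111 pts.

111 pts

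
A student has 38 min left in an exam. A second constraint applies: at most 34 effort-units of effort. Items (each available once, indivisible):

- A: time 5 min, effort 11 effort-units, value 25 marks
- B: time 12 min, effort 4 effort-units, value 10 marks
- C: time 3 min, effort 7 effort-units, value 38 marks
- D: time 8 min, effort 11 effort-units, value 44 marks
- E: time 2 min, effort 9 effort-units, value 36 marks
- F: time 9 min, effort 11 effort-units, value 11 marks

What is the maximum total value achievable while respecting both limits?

Feasible sets respecting both limits:
- B+C+D+E: time 25, effort 31, value 128
- C+D+E: time 13, effort 27, value 118
- A+B+C+D: time 28, effort 33, value 117
- A+B+C+E: time 22, effort 31, value 109
Best: 128 marks.

128 marks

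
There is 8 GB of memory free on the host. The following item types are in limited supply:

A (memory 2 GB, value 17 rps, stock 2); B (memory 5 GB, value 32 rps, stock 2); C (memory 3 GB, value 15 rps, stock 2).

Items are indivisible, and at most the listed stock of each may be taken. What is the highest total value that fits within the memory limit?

Top feasible selections:
- 1×A + 1×B: memory 7, value 49
- 2×A + 1×C: memory 7, value 49
- 1×B + 1×C: memory 8, value 47
Best: 49 rps.

49 rps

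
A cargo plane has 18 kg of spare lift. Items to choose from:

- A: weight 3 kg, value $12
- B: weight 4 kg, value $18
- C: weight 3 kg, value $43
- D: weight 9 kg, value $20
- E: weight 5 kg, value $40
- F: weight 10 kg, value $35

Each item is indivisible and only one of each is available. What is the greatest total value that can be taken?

$118

Check high-value combinations within 18 kg:
- C+E+F: weight 3+5+10=18, value 43+40+35=118
- A+B+C+E: weight 3+4+3+5=15, value 12+18+43+40=113
- C+D+E: weight 3+9+5=17, value 43+20+40=103
Best: $118.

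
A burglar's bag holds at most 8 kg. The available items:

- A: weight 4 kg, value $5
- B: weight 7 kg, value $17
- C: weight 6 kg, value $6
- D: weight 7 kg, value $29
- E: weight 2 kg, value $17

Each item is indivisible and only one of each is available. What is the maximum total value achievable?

$29

Check high-value combinations within 8 kg:
- D: weight 7, value 29
- C+E: weight 6+2=8, value 6+17=23
- A+E: weight 4+2=6, value 5+17=22
Best: $29.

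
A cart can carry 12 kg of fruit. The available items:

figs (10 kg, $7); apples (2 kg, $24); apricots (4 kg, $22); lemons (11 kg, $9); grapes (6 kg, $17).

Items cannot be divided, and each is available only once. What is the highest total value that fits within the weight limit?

This is a 0/1 knapsack; check combinations near the capacity.
- apples+apricots+grapes: weight 2+4+6=12, value 24+22+17=63
- apples+apricots: weight 2+4=6, value 24+22=46
- apples+grapes: weight 2+6=8, value 24+17=41
- apricots+grapes: weight 4+6=10, value 22+17=39
- figs+apples: weight 10+2=12, value 7+24=31
Best: $63.

$63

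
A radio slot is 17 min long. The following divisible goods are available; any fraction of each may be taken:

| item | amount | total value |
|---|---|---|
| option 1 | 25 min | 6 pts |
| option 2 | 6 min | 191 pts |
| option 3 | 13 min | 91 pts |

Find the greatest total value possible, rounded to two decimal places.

268.00

Take in order of value per unit:
- option 2 (191/6 per unit): all 6 → value 191, running total 191.00
- option 3 (91/13 per unit): 11 of 13 → value 11×91/13 = 77.0000, running total 268.00
Total 268.00.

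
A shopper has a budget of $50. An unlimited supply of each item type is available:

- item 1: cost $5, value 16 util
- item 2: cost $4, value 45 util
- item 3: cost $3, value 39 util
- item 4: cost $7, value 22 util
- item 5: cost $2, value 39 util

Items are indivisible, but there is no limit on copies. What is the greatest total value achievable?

Best value-per-unit is item 5 at 39/2, and filling with it alone uses cost 25×2=50. No mix of the others beats 25×39 = 975.

975 util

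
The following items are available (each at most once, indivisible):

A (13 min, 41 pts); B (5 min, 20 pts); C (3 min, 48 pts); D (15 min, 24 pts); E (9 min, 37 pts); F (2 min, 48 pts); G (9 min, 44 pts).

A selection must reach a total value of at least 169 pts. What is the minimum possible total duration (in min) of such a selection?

23

Subsets with value ≥ 169, sorted by total duration:
- C+E+F+G: duration 23, value 177
- A+C+F+G: duration 27, value 181
- A+C+E+F: duration 27, value 174
- B+C+E+F+G: duration 28, value 197
Minimum duration: 23 min.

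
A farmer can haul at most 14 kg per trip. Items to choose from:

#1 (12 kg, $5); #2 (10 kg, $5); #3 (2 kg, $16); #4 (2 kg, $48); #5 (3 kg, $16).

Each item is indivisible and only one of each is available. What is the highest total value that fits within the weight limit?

Check high-value combinations within 14 kg:
- #3+#4+#5: weight 2+2+3=7, value 16+48+16=80
- #2+#3+#4: weight 10+2+2=14, value 5+16+48=69
- #3+#4: weight 2+2=4, value 16+48=64
- #4+#5: weight 2+3=5, value 48+16=64
- #2+#4: weight 10+2=12, value 5+48=53
Best: $80.

$80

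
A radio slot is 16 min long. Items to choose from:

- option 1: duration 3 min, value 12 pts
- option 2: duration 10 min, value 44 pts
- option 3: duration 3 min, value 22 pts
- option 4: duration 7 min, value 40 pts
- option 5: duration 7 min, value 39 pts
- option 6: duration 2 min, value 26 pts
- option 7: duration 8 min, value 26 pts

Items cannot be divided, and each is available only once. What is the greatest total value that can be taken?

Check high-value combinations within 16 min:
- option 4+option 5+option 6: duration 7+7+2=16, value 40+39+26=105
- option 1+option 3+option 4+option 6: duration 3+3+7+2=15, value 12+22+40+26=100
- option 1+option 3+option 5+option 6: duration 3+3+7+2=15, value 12+22+39+26=99
- option 2+option 3+option 6: duration 10+3+2=15, value 44+22+26=92
- option 3+option 4+option 6: duration 3+7+2=12, value 22+40+26=88
Best: 105 pts.

105 pts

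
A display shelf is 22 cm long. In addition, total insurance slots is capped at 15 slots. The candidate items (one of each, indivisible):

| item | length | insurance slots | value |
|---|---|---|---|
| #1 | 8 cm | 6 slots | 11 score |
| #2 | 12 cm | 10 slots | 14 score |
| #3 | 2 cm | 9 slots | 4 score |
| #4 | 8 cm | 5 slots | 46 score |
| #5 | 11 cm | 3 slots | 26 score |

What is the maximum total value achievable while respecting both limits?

72 score

Feasible sets respecting both limits:
- #4+#5: length 19, insurance slots 8, value 72
- #2+#4: length 20, insurance slots 15, value 60
- #1+#4: length 16, insurance slots 11, value 57
Best: 72 score.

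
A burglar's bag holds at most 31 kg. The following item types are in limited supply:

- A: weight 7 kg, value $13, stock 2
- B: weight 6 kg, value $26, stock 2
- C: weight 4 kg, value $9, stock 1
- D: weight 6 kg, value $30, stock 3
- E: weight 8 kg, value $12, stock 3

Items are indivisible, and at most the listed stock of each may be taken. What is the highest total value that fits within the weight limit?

$142

Best selections within weight 31 and stock limits:
- 2×B + 3×D: weight 30, value 142
- 1×A + 1×B + 3×D: weight 31, value 129
- 1×B + 1×C + 3×D: weight 28, value 125
- 1×A + 2×B + 2×D: weight 31, value 125
Best: $142.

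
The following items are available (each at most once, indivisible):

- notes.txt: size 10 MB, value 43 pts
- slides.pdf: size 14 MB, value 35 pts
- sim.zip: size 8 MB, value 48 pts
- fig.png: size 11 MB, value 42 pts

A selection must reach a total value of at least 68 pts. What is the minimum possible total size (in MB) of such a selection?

Subsets with value ≥ 68, sorted by total size:
- notes.txt+sim.zip: size 18, value 91
- sim.zip+fig.png: size 19, value 90
- notes.txt+fig.png: size 21, value 85
Minimum size: 18 MB.

18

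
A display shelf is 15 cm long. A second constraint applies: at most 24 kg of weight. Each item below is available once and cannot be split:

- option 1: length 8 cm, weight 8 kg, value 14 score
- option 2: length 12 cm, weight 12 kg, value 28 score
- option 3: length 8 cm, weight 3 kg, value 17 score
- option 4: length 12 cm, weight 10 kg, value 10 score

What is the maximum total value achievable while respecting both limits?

28 score

Feasible sets respecting both limits:
- option 2: length 12, weight 12, value 28
- option 3: length 8, weight 3, value 17
- option 1: length 8, weight 8, value 14
Best: 28 score.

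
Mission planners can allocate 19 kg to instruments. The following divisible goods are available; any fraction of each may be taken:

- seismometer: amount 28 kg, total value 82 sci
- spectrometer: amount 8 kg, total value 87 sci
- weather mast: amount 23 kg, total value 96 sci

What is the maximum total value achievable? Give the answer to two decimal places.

Take in order of value per unit:
- spectrometer (87/8 per unit): all 8 → value 87, running total 87.00
- weather mast (96/23 per unit): 11 of 23 → value 11×96/23 = 45.9130, running total 132.91
Total 132.91.

132.91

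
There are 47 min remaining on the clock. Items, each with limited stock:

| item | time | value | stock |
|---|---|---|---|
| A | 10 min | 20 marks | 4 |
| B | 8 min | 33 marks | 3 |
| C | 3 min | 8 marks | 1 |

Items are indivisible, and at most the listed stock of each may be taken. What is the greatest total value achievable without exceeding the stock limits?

Top feasible selections:
- 2×A + 3×B + 1×C: time 47, value 147
- 2×A + 3×B: time 44, value 139
- 1×A + 3×B + 1×C: time 37, value 127
Best: 147 marks.

147 marks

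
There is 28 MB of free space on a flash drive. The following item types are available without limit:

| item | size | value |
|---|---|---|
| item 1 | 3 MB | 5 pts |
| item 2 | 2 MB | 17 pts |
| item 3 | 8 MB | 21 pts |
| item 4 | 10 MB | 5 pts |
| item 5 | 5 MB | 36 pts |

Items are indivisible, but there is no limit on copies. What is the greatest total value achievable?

Best value-per-unit is item 2 at 17/2, and filling with it alone uses size 14×2=28. No mix of the others beats 14×17 = 238.

238 pts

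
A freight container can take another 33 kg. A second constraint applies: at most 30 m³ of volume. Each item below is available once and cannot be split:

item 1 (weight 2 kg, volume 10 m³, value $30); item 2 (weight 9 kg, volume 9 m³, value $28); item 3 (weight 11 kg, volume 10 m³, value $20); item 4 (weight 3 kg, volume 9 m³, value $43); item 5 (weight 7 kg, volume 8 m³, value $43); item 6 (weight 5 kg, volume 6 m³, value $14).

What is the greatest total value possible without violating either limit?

Feasible sets respecting both limits:
- item 1+item 4+item 5: weight 12, volume 27, value 116
- item 2+item 4+item 5: weight 19, volume 26, value 114
- item 3+item 4+item 5: weight 21, volume 27, value 106
- item 1+item 2+item 4: weight 14, volume 28, value 101
Best: $116.

$116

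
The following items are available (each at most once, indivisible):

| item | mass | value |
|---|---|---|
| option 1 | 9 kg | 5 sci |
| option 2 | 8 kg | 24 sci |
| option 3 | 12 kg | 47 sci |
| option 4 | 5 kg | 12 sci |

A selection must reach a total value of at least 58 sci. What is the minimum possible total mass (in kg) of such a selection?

17

Subsets with value ≥ 58, sorted by total mass:
- option 3+option 4: mass 17, value 59
- option 2+option 3: mass 20, value 71
- option 2+option 3+option 4: mass 25, value 83
Minimum mass: 17 kg.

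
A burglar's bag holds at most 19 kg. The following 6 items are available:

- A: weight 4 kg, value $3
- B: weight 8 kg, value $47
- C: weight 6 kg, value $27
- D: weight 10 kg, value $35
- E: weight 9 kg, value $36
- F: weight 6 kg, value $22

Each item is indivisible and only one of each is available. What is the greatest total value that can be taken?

$83

Check high-value combinations within 19 kg:
- B+E: weight 8+9=17, value 47+36=83
- B+D: weight 8+10=18, value 47+35=82
- A+B+C: weight 4+8+6=18, value 3+47+27=77
- B+C: weight 8+6=14, value 47+27=74
Best: $83.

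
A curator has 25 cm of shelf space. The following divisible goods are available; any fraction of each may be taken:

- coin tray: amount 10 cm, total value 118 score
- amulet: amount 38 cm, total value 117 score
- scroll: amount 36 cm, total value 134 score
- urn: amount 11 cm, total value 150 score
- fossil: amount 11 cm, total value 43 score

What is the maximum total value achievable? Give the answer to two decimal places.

283.64

Take in order of value per unit:
- urn (150/11 per unit): all 11 → value 150, running total 150.00
- coin tray (118/10 per unit): all 10 → value 118, running total 268.00
- fossil (43/11 per unit): 4 of 11 → value 4×43/11 = 15.6364, running total 283.64
Total 283.64.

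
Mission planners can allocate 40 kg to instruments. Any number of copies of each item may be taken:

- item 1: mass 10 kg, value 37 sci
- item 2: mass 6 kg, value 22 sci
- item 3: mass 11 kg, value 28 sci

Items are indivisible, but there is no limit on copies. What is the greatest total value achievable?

Best value-per-unit is item 1 at 37/10, and filling with it alone uses mass 4×10=40. No mix of the others beats 4×37 = 148.

148 sci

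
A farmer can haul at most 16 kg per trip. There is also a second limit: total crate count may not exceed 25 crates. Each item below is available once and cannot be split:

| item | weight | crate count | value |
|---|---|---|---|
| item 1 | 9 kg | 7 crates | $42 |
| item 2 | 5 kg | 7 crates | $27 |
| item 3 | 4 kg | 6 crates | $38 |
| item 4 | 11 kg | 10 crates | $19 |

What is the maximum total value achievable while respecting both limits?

$80

Feasible sets respecting both limits:
- item 1+item 3: weight 13, crate count 13, value 80
- item 1+item 2: weight 14, crate count 14, value 69
- item 2+item 3: weight 9, crate count 13, value 65
- item 3+item 4: weight 15, crate count 16, value 57
Best: $80.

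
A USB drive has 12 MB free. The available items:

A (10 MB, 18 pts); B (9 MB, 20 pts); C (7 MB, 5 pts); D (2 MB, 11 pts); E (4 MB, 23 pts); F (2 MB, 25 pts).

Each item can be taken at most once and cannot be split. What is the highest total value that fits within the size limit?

59 pts

This is a 0/1 knapsack; check combinations near the capacity.
- D+E+F: size 2+4+2=8, value 11+23+25=59
- E+F: size 4+2=6, value 23+25=48
- B+F: size 9+2=11, value 20+25=45
- A+F: size 10+2=12, value 18+25=43
Best: 59 pts.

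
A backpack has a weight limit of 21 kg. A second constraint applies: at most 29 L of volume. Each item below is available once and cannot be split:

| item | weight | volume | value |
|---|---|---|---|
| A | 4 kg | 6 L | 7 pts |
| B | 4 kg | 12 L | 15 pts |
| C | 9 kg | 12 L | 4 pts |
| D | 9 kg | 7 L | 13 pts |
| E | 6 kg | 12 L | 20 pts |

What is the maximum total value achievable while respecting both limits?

Feasible sets respecting both limits:
- A+D+E: weight 19, volume 25, value 40
- A+B+D: weight 17, volume 25, value 35
- B+E: weight 10, volume 24, value 35
Best: 40 pts.

40 pts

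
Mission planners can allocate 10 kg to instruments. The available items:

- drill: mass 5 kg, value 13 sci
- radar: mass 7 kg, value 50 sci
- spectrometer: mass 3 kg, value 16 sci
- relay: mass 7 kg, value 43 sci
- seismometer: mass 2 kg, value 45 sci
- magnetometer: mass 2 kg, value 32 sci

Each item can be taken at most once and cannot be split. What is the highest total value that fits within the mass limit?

This is a 0/1 knapsack; check combinations near the capacity.
- radar+seismometer: mass 7+2=9, value 50+45=95
- spectrometer+seismometer+magnetometer: mass 3+2+2=7, value 16+45+32=93
- drill+seismometer+magnetometer: mass 5+2+2=9, value 13+45+32=90
Best: 95 sci.

95 sci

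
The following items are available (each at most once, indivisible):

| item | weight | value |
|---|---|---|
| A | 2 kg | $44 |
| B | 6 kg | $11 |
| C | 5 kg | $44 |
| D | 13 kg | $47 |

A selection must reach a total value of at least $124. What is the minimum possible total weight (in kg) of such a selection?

Subsets with value ≥ 124, sorted by total weight:
- A+C+D: weight 20, value 135
- A+B+C+D: weight 26, value 146
Minimum weight: 20 kg.

20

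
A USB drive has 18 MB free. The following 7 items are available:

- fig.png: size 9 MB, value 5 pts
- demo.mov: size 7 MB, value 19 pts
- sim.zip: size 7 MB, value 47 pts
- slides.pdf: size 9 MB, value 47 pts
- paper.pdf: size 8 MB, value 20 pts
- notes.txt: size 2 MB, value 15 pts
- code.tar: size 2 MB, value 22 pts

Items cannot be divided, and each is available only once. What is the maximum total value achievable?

116 pts

Check high-value combinations within 18 MB:
- sim.zip+slides.pdf+code.tar: size 7+9+2=18, value 47+47+22=116
- sim.zip+slides.pdf+notes.txt: size 7+9+2=18, value 47+47+15=109
- demo.mov+sim.zip+notes.txt+code.tar: size 7+7+2+2=18, value 19+47+15+22=103
- sim.zip+slides.pdf: size 7+9=16, value 47+47=94
Best: 116 pts.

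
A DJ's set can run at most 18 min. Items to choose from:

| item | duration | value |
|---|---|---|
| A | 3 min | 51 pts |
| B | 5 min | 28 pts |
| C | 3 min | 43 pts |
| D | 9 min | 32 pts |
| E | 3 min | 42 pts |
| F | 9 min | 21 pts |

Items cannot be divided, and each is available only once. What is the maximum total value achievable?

Check high-value combinations within 18 min:
- A+C+D+E: duration 3+3+9+3=18, value 51+43+32+42=168
- A+B+C+E: duration 3+5+3+3=14, value 51+28+43+42=164
- A+C+E+F: duration 3+3+3+9=18, value 51+43+42+21=157
- A+C+E: duration 3+3+3=9, value 51+43+42=136
- A+C+D: duration 3+3+9=15, value 51+43+32=126
Best: 168 pts.

168 pts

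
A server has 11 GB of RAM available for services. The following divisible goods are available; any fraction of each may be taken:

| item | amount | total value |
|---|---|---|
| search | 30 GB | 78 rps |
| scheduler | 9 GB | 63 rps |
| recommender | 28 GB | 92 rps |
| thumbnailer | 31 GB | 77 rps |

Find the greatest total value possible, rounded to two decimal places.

Take in order of value per unit:
- scheduler (63/9 per unit): all 9 → value 63, running total 63.00
- recommender (92/28 per unit): 2 of 28 → value 2×92/28 = 6.5714, running total 69.57
Total 69.57.

69.57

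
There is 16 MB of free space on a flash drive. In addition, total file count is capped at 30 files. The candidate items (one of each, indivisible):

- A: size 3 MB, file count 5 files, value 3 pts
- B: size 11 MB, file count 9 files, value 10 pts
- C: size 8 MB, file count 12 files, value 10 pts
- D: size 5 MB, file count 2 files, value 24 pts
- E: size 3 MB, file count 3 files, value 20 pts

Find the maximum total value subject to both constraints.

Feasible sets respecting both limits:
- C+D+E: size 16, file count 17, value 54
- A+D+E: size 11, file count 10, value 47
- D+E: size 8, file count 5, value 44
- A+C+D: size 16, file count 19, value 37
Best: 54 pts.

54 pts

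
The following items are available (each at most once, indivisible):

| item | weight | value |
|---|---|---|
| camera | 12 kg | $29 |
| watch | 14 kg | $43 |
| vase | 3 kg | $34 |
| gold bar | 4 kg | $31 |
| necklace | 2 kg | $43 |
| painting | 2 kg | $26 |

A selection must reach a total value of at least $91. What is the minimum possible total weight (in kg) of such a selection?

7

Subsets with value ≥ 91, sorted by total weight:
- vase+necklace+painting: weight 7, value 103
- gold bar+necklace+painting: weight 8, value 100
- vase+gold bar+necklace: weight 9, value 108
Minimum weight: 7 kg.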